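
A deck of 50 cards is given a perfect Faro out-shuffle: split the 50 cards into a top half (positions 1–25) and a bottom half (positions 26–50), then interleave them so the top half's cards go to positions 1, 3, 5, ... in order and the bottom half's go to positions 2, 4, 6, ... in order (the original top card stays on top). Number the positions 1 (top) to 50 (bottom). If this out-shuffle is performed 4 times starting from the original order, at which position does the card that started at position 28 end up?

Track the card's position through each out-shuffle:
28 → 6 → 11 → 21 → 41

41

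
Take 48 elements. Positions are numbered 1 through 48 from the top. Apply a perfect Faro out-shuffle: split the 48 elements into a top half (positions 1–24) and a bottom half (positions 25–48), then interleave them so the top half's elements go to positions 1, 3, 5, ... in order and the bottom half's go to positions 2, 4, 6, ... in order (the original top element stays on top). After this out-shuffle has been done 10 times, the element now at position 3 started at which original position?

Work backwards from position 3, undoing one out-shuffle at a time:
3 ← 2 ← 25 ← 13 ← 7 ← 4 ← 26 ← 37 ← 19 ← 10 ← 29
So the element now at position 3 started at position 29.

29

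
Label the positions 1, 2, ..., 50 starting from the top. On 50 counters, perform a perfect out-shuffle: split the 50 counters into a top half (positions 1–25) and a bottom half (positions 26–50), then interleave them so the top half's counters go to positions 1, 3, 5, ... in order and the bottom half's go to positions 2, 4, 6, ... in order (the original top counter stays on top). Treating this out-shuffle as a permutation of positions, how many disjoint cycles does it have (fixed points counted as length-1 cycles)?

6

Trace each unvisited position around until it returns:
(1) (2 3 5 9 17 33 ... len 21) (4 7 13 25 49 48 ... len 21) (8 15 29) (22 43 36) (50)
6 cycles in total.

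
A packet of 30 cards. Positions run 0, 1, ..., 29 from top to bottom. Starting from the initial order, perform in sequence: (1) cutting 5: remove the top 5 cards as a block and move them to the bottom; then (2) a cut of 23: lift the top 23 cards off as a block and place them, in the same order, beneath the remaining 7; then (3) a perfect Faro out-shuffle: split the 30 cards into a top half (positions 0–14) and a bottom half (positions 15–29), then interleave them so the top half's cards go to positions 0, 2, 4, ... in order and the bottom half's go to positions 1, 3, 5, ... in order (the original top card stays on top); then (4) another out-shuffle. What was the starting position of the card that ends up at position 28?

5

Undo the operations in reverse order, starting from position 28:
  undo op 4 (out-shuffle, from top half): 28 ← 14
  undo op 3 (out-shuffle, from top half): 14 ← 7
  undo op 2 (cut 23): 7 ← 0
  undo op 1 (cut 5): 0 ← 5
So the card at position 28 came from original position 5.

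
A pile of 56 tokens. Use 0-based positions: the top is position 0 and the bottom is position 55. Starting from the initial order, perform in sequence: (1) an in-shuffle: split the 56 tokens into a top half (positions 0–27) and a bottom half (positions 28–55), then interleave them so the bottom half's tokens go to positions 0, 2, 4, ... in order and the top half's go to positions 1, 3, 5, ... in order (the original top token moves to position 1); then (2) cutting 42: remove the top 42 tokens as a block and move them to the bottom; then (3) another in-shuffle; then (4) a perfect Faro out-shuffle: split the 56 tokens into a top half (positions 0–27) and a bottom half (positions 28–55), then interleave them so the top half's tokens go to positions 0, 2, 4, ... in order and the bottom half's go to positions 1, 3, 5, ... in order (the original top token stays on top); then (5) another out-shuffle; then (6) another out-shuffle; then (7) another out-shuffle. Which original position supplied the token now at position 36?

Undo the operations in reverse order, starting from position 36:
  undo op 7 (out-shuffle, from top half): 36 ← 18
  undo op 6 (out-shuffle, from top half): 18 ← 9
  undo op 5 (out-shuffle, from bottom half): 9 ← 32
  undo op 4 (out-shuffle, from top half): 32 ← 16
  undo op 3 (in-shuffle, from bottom half): 16 ← 36
  undo op 2 (cut 42): 36 ← 22
  undo op 1 (in-shuffle, from bottom half): 22 ← 39
So the token at position 36 came from original position 39.

39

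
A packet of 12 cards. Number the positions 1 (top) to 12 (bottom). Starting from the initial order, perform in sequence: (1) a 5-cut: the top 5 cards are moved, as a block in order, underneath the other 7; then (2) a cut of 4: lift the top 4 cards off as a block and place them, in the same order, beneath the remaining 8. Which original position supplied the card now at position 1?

10

Undo the operations in reverse order, starting from position 1:
  undo op 2 (cut 4): 1 ← 5
  undo op 1 (cut 5): 5 ← 10
So the card at position 1 came from original position 10.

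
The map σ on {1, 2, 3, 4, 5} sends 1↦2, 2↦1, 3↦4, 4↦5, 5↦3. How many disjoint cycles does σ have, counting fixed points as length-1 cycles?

2

Cycle decomposition: (1 2) (3 4 5).
2 cycles.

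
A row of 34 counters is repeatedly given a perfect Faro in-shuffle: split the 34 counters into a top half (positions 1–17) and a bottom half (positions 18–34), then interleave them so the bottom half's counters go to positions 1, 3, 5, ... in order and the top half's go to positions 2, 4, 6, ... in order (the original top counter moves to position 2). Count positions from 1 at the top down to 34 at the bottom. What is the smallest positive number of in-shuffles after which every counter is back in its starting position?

12

The in-shuffle permutes the 34 positions with cycle lengths [3, 3, 4, 12, 12].
Every counter is home exactly when every cycle has completed a whole number of laps, i.e. after lcm(3, 4, 12) = 12 in-shuffles.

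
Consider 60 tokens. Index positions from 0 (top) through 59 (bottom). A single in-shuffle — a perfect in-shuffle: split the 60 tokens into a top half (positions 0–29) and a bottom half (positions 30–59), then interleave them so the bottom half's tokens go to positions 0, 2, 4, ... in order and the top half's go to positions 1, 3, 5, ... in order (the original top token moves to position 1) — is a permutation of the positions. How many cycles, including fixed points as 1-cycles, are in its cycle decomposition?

1

Trace each unvisited position around until it returns:
(0 1 3 7 15 31 ... len 60)
1 cycle in total.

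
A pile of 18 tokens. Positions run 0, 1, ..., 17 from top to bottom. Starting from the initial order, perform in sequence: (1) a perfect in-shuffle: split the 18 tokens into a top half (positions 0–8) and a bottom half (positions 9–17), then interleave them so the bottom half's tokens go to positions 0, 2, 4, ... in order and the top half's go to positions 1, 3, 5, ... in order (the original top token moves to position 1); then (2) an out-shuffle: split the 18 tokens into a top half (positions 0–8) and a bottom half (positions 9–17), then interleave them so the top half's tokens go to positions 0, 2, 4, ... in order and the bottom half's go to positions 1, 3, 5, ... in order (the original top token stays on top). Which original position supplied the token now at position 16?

13

Undo the operations in reverse order, starting from position 16:
  undo op 2 (out-shuffle, from top half): 16 ← 8
  undo op 1 (in-shuffle, from bottom half): 8 ← 13
So the token at position 16 came from original position 13.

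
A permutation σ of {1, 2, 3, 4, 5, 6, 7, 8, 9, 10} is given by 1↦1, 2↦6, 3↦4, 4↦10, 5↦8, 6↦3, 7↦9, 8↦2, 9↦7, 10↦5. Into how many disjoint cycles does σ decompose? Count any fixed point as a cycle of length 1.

Cycle decomposition: (1) (2 6 3 4 10 5 8) (7 9).
3 cycles.

3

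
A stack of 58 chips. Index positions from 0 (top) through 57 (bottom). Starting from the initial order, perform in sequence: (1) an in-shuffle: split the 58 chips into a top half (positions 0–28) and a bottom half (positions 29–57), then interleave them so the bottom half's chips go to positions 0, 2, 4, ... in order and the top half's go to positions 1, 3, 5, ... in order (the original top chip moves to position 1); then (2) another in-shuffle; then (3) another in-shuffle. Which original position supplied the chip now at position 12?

8

Undo the operations in reverse order, starting from position 12:
  undo op 3 (in-shuffle, from bottom half): 12 ← 35
  undo op 2 (in-shuffle, from top half): 35 ← 17
  undo op 1 (in-shuffle, from top half): 17 ← 8
So the chip at position 12 came from original position 8.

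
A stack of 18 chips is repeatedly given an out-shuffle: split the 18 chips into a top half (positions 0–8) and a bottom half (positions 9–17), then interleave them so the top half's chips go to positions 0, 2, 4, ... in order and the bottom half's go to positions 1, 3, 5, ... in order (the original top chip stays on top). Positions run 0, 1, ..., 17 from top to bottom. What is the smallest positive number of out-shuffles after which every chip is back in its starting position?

8

The out-shuffle permutes the 18 positions with cycle lengths [1, 1, 8, 8].
Every chip is home exactly when every cycle has completed a whole number of laps, i.e. after lcm(1, 8) = 8 out-shuffles.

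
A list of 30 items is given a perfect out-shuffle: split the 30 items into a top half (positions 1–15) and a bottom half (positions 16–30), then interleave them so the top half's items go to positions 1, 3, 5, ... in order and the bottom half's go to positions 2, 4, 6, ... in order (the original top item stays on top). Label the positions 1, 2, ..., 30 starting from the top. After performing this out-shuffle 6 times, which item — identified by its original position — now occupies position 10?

17

Work backwards from position 10, undoing one out-shuffle at a time:
10 ← 20 ← 25 ← 13 ← 7 ← 4 ← 17
So the item now at position 10 started at position 17.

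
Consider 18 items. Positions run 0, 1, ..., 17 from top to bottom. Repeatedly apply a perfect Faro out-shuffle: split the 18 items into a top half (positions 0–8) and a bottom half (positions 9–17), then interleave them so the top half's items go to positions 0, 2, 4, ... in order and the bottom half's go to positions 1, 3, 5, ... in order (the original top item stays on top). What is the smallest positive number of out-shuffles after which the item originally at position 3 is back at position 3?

Follow position 3 under repeated out-shuffles:
3 → 6 → 12 → 7 → 14 → 11 → 5 → 10 → 3
It first returns after 8 out-shuffles.

8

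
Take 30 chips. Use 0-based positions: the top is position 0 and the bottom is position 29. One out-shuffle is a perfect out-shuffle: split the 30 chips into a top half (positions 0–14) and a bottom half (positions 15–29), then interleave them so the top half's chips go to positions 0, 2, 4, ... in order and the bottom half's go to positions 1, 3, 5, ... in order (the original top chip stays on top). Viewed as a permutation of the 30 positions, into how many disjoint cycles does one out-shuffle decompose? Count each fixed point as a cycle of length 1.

3

Trace each unvisited position around until it returns:
(0) (1 2 4 8 16 3 ... len 28) (29)
3 cycles in total.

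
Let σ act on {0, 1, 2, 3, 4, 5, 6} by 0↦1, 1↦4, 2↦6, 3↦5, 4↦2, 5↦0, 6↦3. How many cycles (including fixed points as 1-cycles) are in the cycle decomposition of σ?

Cycle decomposition: (0 1 4 2 6 3 5).
1 cycle.

1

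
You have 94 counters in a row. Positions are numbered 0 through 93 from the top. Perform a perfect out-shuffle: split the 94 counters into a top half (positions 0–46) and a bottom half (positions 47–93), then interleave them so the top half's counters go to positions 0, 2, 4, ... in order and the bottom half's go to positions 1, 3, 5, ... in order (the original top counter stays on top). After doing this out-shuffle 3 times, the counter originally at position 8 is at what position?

Track the counter's position through each out-shuffle:
8 → 16 → 32 → 64

64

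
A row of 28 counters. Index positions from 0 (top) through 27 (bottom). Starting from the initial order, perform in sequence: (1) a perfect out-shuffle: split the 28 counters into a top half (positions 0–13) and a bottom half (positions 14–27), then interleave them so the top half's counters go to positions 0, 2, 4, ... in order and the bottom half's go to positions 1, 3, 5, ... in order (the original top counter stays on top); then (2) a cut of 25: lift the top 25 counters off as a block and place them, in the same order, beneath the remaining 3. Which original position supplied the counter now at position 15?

Undo the operations in reverse order, starting from position 15:
  undo op 2 (cut 25): 15 ← 12
  undo op 1 (out-shuffle, from top half): 12 ← 6
So the counter at position 15 came from original position 6.

6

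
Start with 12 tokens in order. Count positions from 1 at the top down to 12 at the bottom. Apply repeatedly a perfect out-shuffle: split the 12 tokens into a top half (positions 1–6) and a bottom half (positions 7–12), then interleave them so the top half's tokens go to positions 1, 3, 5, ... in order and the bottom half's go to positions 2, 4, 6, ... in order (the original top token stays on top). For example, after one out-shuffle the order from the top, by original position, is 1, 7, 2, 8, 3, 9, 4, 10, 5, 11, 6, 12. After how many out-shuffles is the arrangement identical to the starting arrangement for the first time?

The out-shuffle permutes the 12 positions with cycle lengths [1, 1, 10].
Every token is home exactly when every cycle has completed a whole number of laps, i.e. after lcm(1, 10) = 10 out-shuffles.

10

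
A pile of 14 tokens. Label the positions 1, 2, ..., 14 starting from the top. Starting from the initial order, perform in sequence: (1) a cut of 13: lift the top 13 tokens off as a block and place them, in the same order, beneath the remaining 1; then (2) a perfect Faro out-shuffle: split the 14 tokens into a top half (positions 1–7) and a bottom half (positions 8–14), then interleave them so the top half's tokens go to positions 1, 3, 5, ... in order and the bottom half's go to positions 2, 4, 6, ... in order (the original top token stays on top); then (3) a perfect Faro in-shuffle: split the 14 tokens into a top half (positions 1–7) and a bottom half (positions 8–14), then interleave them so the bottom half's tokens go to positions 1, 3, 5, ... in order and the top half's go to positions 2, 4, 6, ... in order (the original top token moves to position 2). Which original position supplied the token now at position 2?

Undo the operations in reverse order, starting from position 2:
  undo op 3 (in-shuffle, from top half): 2 ← 1
  undo op 2 (out-shuffle, from top half): 1 ← 1
  undo op 1 (cut 13): 1 ← 14
So the token at position 2 came from original position 14.

14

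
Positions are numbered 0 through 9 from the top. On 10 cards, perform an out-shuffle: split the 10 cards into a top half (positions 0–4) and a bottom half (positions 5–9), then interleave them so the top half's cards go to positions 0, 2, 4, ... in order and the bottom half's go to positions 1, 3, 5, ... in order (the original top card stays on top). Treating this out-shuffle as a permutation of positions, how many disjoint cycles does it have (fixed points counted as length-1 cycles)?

4

Trace each unvisited position around until it returns:
(0) (1 2 4 8 7 5) (3 6) (9)
4 cycles in total.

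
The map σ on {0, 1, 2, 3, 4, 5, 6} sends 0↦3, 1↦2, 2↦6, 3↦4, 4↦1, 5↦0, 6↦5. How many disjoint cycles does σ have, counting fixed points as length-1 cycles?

1

Cycle decomposition: (0 3 4 1 2 6 5).
1 cycle.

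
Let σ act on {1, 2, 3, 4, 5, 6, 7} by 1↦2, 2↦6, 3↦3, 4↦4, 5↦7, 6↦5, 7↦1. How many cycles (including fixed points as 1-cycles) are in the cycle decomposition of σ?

Cycle decomposition: (1 2 6 5 7) (3) (4).
3 cycles.

3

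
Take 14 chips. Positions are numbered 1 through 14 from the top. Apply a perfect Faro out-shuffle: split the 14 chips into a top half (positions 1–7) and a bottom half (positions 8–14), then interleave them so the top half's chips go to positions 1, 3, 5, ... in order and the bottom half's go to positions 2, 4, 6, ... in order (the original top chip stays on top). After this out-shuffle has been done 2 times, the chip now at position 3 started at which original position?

Work backwards from position 3, undoing one out-shuffle at a time:
3 ← 2 ← 8
So the chip now at position 3 started at position 8.

8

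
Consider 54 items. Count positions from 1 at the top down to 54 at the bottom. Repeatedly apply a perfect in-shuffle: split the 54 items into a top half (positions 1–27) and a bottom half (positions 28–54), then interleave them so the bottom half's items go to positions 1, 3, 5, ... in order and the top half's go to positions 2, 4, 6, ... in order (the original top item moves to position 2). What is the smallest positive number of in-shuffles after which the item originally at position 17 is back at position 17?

20

Follow position 17 under repeated in-shuffles:
17 → 34 → 13 → 26 → 52 → 49 → 43 → 31 → 7 → 14 → 28 → 1 → 2 → 4 → 8 → 16 → 32 → 9 → 18 → 36 → 17
It first returns after 20 in-shuffles.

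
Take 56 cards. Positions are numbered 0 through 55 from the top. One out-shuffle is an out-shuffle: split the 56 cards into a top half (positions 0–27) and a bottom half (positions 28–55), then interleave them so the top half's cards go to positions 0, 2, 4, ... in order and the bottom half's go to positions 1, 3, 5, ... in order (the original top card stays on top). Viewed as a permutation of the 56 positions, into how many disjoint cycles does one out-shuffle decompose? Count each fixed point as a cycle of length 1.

6

Trace each unvisited position around until it returns:
(0) (1 2 4 8 16 32 ... len 20) (3 6 12 24 48 41 ... len 20) (5 10 20 40 25 50 45 35 15 30) (11 22 44 33) (55)
6 cycles in total.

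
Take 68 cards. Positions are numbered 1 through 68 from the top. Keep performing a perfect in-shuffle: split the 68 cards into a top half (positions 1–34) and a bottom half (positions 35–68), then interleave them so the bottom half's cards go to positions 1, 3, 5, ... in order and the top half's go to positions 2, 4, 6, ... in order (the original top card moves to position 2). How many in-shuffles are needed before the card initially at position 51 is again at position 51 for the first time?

11

Follow position 51 under repeated in-shuffles:
51 → 33 → 66 → 63 → 57 → 45 → 21 → 42 → 15 → 30 → 60 → 51
It first returns after 11 in-shuffles.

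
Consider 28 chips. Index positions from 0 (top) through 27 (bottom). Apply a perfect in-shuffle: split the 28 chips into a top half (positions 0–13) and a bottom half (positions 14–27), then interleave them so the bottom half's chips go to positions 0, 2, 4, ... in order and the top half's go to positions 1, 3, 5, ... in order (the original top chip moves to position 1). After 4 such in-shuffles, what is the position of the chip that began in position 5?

Track the chip's position through each in-shuffle:
5 → 11 → 23 → 18 → 8

8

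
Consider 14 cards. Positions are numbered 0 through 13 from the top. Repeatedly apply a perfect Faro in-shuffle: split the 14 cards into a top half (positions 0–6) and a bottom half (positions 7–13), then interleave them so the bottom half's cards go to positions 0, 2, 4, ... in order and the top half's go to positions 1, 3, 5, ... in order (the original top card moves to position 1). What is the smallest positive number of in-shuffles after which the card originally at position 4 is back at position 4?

Follow position 4 under repeated in-shuffles:
4 → 9 → 4
It first returns after 2 in-shuffles.

2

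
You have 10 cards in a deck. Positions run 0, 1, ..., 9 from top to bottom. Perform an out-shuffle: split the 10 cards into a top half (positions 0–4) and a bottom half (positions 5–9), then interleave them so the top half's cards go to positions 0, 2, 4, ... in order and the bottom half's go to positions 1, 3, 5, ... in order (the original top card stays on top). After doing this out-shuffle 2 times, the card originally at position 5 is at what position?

Track the card's position through each out-shuffle:
5 → 1 → 2

2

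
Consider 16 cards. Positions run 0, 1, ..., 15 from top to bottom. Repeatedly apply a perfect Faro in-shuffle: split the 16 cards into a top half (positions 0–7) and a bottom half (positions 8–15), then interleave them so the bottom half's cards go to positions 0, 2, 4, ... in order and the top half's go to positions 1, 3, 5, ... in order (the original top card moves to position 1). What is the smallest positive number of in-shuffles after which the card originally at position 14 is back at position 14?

8

Follow position 14 under repeated in-shuffles:
14 → 12 → 8 → 0 → 1 → 3 → 7 → 15 → 14
It first returns after 8 in-shuffles.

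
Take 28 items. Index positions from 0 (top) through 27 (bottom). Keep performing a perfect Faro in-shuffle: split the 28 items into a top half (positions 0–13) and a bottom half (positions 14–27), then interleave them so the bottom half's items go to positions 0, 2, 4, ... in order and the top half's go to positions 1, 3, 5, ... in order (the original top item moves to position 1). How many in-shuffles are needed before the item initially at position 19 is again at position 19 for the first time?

Follow position 19 under repeated in-shuffles:
19 → 10 → 21 → 14 → 0 → 1 → 3 → 7 → ... → 19 (length 28)
It first returns after 28 in-shuffles.

28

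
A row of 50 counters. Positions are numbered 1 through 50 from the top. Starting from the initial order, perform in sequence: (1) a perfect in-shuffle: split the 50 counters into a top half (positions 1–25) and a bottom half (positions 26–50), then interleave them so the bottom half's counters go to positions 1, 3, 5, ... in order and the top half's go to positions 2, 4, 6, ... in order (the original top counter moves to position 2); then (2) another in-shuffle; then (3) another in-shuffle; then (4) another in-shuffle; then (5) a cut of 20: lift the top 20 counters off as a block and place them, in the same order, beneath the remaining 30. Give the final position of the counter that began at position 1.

46

Track the counter from position 1 forward through each operation:
  after op 1 (in-shuffle): 1 → 2
  after op 2 (in-shuffle): 2 → 4
  after op 3 (in-shuffle): 4 → 8
  after op 4 (in-shuffle): 8 → 16
  after op 5 (cut 20): 16 → 46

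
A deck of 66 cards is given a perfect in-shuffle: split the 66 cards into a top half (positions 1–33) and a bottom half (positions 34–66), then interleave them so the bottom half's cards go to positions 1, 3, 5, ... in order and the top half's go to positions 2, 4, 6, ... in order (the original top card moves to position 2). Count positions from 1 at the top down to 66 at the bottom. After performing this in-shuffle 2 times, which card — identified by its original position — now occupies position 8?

Work backwards from position 8, undoing one in-shuffle at a time:
8 ← 4 ← 2
So the card now at position 8 started at position 2.

2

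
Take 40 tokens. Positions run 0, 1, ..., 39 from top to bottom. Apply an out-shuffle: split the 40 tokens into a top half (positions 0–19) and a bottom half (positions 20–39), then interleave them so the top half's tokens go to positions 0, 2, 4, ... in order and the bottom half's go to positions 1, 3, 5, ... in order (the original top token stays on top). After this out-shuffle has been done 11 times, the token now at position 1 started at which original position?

2

Work backwards from position 1, undoing one out-shuffle at a time:
1 ← 20 ← 10 ← 5 ← 22 ← 11 ← 25 ← 32 ← 16 ← 8 ← 4 ← 2
So the token now at position 1 started at position 2.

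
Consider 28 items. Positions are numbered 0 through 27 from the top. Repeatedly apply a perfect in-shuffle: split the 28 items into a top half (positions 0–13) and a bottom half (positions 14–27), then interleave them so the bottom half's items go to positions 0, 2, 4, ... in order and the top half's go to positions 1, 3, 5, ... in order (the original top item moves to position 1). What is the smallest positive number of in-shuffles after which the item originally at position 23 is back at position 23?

28

Follow position 23 under repeated in-shuffles:
23 → 18 → 8 → 17 → 6 → 13 → 27 → 26 → ... → 23 (length 28)
It first returns after 28 in-shuffles.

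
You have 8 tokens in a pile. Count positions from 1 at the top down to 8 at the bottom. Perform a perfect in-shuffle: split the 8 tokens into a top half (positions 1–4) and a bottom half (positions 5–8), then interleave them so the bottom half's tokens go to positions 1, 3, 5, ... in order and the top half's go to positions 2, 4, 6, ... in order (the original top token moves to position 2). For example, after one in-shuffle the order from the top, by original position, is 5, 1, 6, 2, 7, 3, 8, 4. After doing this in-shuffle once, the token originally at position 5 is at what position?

1

Track the token's position through each in-shuffle:
5 → 1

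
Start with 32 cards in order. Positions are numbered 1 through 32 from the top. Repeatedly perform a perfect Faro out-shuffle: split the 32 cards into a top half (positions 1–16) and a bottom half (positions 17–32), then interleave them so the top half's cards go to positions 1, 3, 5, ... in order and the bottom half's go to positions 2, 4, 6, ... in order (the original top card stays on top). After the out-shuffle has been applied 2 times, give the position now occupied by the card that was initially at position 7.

25

Track the card's position through each out-shuffle:
7 → 13 → 25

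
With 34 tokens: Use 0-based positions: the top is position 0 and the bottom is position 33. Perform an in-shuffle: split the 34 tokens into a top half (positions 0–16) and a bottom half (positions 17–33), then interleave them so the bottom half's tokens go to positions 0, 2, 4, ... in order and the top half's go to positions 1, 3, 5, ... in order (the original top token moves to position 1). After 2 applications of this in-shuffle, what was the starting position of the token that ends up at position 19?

Work backwards from position 19, undoing one in-shuffle at a time:
19 ← 9 ← 4
So the token now at position 19 started at position 4.

4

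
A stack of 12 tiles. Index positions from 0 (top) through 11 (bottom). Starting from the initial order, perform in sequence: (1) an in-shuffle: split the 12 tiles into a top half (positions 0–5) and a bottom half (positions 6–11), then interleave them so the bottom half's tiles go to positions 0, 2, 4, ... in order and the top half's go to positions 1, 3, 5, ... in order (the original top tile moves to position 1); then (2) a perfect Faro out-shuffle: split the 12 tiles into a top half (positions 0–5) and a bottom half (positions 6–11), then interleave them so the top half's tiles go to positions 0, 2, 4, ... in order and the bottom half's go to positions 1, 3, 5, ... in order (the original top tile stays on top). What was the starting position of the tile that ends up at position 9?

11

Undo the operations in reverse order, starting from position 9:
  undo op 2 (out-shuffle, from bottom half): 9 ← 10
  undo op 1 (in-shuffle, from bottom half): 10 ← 11
So the tile at position 9 came from original position 11.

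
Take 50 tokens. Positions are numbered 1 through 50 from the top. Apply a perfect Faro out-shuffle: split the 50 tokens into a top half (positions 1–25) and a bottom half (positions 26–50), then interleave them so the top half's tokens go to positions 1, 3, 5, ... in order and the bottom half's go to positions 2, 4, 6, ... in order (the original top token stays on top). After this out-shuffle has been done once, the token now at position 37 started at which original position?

Work backwards from position 37, undoing one out-shuffle at a time:
37 ← 19
So the token now at position 37 started at position 19.

19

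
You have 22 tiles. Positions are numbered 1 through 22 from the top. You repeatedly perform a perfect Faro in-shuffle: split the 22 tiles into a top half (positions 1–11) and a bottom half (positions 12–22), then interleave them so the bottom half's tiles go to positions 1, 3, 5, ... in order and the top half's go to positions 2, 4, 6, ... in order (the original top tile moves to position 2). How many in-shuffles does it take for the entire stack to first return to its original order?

The in-shuffle permutes the 22 positions with cycle lengths [11, 11].
Every tile is home exactly when every cycle has completed a whole number of laps, i.e. after lcm(11) = 11 in-shuffles.

11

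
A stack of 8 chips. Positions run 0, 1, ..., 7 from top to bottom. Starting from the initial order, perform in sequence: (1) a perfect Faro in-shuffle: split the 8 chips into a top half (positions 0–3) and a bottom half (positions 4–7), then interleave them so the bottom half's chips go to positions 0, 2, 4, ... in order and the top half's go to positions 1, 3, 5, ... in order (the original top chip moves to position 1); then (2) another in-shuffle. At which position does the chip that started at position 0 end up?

3

Track the chip from position 0 forward through each operation:
  after op 1 (in-shuffle): 0 → 1
  after op 2 (in-shuffle): 1 → 3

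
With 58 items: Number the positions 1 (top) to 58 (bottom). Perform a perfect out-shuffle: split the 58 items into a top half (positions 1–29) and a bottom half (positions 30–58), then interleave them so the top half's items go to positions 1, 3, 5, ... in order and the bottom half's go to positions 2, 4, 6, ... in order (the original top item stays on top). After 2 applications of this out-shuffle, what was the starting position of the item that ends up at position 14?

Work backwards from position 14, undoing one out-shuffle at a time:
14 ← 36 ← 47
So the item now at position 14 started at position 47.

47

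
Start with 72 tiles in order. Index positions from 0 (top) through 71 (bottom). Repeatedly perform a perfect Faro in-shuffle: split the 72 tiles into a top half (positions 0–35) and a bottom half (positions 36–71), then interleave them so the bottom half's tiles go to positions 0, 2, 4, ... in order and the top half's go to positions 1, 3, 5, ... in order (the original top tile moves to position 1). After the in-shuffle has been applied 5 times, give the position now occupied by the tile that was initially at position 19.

55

Track the tile's position through each in-shuffle:
19 → 39 → 6 → 13 → 27 → 55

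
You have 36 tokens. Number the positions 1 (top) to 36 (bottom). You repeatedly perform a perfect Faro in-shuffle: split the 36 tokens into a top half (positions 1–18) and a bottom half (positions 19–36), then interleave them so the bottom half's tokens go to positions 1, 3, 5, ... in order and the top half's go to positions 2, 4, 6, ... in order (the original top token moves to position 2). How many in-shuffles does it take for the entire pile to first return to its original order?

36

The in-shuffle permutes the 36 positions with cycle lengths [36].
Every token is home exactly when every cycle has completed a whole number of laps, i.e. after lcm(36) = 36 in-shuffles.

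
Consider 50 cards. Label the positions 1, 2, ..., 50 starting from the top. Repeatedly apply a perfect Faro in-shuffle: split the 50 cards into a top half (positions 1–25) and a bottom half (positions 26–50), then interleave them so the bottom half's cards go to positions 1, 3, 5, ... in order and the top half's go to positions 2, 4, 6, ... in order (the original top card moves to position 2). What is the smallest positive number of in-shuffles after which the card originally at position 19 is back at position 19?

Follow position 19 under repeated in-shuffles:
19 → 38 → 25 → 50 → 49 → 47 → 43 → 35 → 19
It first returns after 8 in-shuffles.

8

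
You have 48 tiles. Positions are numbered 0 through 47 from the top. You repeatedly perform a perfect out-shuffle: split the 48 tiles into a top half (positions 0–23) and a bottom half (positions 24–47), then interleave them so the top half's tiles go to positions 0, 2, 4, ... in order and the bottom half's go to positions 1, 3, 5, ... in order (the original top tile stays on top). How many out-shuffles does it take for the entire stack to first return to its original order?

The out-shuffle permutes the 48 positions with cycle lengths [1, 1, 23, 23].
Every tile is home exactly when every cycle has completed a whole number of laps, i.e. after lcm(1, 23) = 23 out-shuffles.

23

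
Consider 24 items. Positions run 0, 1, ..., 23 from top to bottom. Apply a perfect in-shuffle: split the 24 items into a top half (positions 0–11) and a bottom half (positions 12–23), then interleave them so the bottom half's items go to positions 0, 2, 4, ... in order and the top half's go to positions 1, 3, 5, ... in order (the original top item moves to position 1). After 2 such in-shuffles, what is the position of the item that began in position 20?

8

Track the item's position through each in-shuffle:
20 → 16 → 8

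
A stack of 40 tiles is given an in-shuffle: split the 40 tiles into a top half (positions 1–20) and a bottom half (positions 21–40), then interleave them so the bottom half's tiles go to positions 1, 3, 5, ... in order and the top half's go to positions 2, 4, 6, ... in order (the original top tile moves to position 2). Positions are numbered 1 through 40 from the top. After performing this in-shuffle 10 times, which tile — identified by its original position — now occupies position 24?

17

Work backwards from position 24, undoing one in-shuffle at a time:
24 ← 12 ← 6 ← 3 ← 22 ← 11 ← 26 ← 13 ← 27 ← 34 ← 17
So the tile now at position 24 started at position 17.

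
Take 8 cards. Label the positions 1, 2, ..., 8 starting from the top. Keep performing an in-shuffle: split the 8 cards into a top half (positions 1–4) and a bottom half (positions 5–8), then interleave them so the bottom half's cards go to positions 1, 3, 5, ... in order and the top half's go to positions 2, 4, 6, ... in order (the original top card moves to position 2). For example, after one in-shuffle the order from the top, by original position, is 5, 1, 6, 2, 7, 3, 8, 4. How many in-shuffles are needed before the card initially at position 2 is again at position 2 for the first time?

Follow position 2 under repeated in-shuffles:
2 → 4 → 8 → 7 → 5 → 1 → 2
It first returns after 6 in-shuffles.

6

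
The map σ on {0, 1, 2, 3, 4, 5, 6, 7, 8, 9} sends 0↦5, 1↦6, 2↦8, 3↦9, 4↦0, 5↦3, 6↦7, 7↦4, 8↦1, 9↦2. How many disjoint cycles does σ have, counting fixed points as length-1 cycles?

Cycle decomposition: (0 5 3 9 2 8 1 6 7 4).
1 cycle.

1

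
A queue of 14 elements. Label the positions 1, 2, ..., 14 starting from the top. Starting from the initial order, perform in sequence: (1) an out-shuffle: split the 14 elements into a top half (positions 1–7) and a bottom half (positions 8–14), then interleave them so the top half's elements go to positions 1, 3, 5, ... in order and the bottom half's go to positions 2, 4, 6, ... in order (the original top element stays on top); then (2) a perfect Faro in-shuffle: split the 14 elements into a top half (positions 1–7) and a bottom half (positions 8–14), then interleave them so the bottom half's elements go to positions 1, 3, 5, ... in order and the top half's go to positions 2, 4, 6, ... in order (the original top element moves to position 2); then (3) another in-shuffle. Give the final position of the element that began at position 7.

7

Track the element from position 7 forward through each operation:
  after op 1 (out-shuffle): 7 → 13
  after op 2 (in-shuffle): 13 → 11
  after op 3 (in-shuffle): 11 → 7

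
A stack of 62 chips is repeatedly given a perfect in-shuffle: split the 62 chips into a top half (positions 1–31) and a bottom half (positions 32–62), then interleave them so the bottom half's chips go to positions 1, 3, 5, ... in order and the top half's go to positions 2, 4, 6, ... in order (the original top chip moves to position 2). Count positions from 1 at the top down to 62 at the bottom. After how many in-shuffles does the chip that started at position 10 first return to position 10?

Follow position 10 under repeated in-shuffles:
10 → 20 → 40 → 17 → 34 → 5 → 10
It first returns after 6 in-shuffles.

6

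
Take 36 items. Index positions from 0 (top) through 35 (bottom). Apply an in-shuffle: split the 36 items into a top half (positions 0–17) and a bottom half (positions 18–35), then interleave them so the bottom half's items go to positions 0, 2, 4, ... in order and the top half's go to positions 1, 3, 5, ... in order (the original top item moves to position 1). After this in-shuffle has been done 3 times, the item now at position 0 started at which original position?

Work backwards from position 0, undoing one in-shuffle at a time:
0 ← 18 ← 27 ← 13
So the item now at position 0 started at position 13.

13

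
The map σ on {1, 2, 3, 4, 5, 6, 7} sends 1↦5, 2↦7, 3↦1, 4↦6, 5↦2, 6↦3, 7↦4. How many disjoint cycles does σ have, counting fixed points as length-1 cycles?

Cycle decomposition: (1 5 2 7 4 6 3).
1 cycle.

1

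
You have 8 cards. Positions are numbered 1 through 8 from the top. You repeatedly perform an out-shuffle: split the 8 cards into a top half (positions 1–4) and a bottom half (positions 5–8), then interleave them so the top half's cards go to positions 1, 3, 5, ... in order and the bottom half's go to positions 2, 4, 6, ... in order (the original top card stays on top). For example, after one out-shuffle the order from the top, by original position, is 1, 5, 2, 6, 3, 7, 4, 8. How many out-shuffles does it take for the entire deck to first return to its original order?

3

The out-shuffle permutes the 8 positions with cycle lengths [1, 1, 3, 3].
Every card is home exactly when every cycle has completed a whole number of laps, i.e. after lcm(1, 3) = 3 out-shuffles.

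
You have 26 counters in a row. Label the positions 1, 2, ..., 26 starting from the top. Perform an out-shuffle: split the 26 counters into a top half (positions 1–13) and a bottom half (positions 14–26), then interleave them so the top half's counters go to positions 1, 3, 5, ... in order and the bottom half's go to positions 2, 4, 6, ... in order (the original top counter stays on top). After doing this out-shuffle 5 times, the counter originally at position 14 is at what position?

Track the counter's position through each out-shuffle:
14 → 2 → 3 → 5 → 9 → 17

17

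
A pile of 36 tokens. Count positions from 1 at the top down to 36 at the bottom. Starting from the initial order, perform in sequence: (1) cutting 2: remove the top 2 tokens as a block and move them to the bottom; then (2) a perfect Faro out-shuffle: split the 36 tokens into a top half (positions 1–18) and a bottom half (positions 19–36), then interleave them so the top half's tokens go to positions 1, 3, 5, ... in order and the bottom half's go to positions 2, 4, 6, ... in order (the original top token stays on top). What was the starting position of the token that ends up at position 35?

Undo the operations in reverse order, starting from position 35:
  undo op 2 (out-shuffle, from top half): 35 ← 18
  undo op 1 (cut 2): 18 ← 20
So the token at position 35 came from original position 20.

20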